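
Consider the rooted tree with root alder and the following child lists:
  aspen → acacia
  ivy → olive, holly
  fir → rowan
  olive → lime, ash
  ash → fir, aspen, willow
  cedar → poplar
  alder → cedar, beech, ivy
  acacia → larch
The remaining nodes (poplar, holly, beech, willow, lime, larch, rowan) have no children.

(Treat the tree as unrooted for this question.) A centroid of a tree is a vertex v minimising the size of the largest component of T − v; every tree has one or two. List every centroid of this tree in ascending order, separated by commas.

olive

Delete olive: the remaining components have sizes 7, 6, 1. Max 7 ≤ 7, so olive is a centroid.
Every other node leaves some component of size > 7, so the centroid is unique.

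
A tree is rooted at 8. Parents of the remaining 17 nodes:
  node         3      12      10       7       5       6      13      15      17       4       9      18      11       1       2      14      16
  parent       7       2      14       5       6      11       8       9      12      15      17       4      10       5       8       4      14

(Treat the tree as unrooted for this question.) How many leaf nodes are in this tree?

5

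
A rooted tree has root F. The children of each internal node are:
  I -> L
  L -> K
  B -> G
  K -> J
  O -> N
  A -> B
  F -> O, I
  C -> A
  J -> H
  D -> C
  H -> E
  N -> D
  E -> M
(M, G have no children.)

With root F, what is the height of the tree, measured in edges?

7

The longest root-to-leaf path is F → O → N → D → C → A → B → G (7 edges).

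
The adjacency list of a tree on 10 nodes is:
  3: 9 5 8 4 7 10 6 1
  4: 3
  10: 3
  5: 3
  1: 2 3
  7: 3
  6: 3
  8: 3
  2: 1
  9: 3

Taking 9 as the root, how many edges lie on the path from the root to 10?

2

Path from 9 to 10: 9 → 3 → 10, which has 2 edges.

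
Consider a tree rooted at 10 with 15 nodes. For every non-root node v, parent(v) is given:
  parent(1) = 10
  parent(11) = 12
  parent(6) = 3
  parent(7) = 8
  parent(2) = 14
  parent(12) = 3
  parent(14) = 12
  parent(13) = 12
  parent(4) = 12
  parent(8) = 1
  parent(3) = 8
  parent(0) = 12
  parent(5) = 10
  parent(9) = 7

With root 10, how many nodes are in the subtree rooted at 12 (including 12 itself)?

12's subtree: {12, 14, 4, 13, 11, 0, 2}, size 7.

7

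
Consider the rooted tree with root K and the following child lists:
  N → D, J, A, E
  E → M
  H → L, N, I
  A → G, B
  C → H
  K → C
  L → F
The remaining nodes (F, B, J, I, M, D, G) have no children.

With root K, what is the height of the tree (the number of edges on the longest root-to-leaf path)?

The longest root-to-leaf path is K-C-H-N-E-M (5 edges).

5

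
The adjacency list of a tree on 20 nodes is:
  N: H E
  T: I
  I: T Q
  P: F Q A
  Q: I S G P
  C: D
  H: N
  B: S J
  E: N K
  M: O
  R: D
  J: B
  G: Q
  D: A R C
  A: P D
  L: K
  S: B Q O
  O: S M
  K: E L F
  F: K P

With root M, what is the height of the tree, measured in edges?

H sits deepest: M–O–S–Q–P–F–K–E–N–H — 9 edges from the root.

9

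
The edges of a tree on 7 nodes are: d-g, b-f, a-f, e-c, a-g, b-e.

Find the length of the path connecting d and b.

Walking from d: d – g – a – f – b. Length 4.

4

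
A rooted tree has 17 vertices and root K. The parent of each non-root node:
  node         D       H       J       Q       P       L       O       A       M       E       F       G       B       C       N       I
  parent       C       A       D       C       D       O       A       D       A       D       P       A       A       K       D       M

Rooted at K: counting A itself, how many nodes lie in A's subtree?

The subtree rooted at A contains: A, O, M, G, B, H, L, I — 8 nodes.

8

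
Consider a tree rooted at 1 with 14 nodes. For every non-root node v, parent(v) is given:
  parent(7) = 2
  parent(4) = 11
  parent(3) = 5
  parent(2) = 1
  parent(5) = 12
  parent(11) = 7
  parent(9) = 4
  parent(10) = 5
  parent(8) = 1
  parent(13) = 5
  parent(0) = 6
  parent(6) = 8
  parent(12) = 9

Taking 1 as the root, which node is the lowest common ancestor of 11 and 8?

1

11's ancestor chain is 11, 7, 2, 1 and 8's is 8, 1; they first meet at 1.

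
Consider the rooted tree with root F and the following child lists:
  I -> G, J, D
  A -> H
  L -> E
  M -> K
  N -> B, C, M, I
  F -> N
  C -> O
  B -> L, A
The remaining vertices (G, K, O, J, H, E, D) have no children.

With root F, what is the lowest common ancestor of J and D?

J's ancestor chain is J, I, N, F and D's is D, I, N, F; they first meet at I.

I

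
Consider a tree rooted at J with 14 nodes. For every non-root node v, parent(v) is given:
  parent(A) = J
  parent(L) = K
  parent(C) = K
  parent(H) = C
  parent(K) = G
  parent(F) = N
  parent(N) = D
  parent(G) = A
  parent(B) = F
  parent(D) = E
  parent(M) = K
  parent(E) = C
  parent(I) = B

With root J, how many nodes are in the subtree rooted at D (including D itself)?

5

Descendants of D (including itself): D, N, F, B, I. That's 5.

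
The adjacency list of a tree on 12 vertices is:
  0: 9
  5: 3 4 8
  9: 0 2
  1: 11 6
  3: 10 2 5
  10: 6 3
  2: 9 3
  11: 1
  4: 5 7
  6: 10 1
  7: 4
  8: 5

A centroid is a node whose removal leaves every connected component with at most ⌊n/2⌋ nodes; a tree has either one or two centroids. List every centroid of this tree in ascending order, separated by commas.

3

Delete 3: the remaining components have sizes 4, 4, 3. Max 4 ≤ 6, so 3 is a centroid.
Every other node leaves some component of size > 6, so the centroid is unique.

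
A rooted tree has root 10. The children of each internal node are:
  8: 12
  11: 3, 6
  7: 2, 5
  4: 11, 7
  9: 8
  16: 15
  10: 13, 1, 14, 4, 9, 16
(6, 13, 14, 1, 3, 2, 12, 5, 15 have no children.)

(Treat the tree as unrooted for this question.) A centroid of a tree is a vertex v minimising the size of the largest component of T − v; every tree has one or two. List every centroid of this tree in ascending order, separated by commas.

Delete 10: the remaining components have sizes 7, 3, 2, 1, 1, 1. Max 7 ≤ 8, so 10 is a centroid.
Every other node leaves some component of size > 8, so the centroid is unique.

10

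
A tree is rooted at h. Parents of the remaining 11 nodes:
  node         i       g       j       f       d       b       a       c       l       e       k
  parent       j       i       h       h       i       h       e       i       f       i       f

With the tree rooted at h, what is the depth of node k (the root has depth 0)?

2

Path from h to k: h → f → k, which has 2 edges.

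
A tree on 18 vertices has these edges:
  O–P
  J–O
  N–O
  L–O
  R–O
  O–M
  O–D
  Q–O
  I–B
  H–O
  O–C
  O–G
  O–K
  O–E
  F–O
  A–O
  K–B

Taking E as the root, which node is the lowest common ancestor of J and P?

O

J's ancestor chain is J, O, E and P's is P, O, E; they first meet at O.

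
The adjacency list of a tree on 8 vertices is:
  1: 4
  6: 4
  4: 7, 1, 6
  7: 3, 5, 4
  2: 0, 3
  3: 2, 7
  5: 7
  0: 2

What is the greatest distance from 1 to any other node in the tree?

5

The node farthest from 1 is 0, via 1-4-7-3-2-0 — 5 edges.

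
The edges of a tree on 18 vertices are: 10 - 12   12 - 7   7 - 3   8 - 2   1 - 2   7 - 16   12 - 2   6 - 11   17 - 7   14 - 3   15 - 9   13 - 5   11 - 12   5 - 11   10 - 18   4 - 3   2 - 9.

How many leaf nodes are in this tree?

Exactly 10 nodes have a single neighbour: 1, 4, 6, 8, 13, 14, 15, 16, 17, 18.

10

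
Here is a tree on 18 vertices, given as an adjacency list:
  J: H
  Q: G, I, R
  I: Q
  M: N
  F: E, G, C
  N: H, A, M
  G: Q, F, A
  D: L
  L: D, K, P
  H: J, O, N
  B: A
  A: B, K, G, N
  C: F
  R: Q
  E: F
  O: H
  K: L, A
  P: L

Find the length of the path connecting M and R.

Walking from M: M – N – A – G – Q – R. Length 5.

5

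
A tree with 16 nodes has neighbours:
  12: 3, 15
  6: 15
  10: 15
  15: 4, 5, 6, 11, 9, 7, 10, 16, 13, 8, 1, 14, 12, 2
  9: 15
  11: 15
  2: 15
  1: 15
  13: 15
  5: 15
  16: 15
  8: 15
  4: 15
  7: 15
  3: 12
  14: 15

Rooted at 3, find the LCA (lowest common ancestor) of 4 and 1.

15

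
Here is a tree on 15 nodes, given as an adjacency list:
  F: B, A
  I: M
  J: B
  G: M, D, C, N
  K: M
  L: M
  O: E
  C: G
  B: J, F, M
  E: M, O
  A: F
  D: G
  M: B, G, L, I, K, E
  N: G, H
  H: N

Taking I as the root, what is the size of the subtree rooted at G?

5

Descendants of G (including itself): G, N, C, D, H. That's 5.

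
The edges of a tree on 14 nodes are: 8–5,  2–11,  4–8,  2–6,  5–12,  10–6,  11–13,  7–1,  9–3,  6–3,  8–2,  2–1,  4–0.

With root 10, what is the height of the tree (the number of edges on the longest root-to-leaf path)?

12 sits deepest: 10–6–2–8–5–12 — 5 edges from the root.

5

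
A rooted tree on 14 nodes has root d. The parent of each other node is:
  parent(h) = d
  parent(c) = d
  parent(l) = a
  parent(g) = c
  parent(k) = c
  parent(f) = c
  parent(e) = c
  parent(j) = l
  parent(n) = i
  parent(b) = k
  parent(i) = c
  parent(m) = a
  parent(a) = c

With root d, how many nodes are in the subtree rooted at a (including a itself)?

The subtree rooted at a contains: a, l, m, j — 4 nodes.

4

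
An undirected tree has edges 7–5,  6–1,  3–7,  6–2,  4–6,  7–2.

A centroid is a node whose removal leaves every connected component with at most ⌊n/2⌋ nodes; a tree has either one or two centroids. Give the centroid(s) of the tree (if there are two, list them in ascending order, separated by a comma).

2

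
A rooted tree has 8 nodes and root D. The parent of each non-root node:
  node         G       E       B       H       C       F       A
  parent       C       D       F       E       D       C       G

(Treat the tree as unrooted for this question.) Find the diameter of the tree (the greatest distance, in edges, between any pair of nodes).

5

BFS from H reaches B last, at distance 5; BFS from B confirms no node is farther.
Path: H–E–D–C–F–B.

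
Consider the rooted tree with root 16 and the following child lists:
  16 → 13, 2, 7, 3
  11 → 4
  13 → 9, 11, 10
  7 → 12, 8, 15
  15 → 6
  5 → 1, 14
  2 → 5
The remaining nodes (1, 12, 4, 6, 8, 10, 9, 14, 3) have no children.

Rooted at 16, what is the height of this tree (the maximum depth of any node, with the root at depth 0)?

A deepest node is 14, reached by 16-2-5-14.
That path has 3 edges, so the height is 3.

3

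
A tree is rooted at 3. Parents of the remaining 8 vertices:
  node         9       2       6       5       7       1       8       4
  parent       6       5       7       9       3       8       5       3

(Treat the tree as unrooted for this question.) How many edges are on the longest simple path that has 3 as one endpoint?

6

A farthest node from 3 is 1.
The path 3-7-6-9-5-8-1 has 6 edges.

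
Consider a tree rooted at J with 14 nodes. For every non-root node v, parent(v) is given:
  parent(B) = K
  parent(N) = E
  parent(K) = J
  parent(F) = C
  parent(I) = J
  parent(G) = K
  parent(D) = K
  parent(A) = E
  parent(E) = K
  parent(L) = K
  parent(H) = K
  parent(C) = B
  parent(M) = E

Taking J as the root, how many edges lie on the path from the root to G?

Path from J to G: J → K → G, which has 2 edges.

2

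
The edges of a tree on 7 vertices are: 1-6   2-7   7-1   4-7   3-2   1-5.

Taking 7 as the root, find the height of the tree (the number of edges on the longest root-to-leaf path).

2

The longest root-to-leaf path is 7 – 2 – 3 (2 edges).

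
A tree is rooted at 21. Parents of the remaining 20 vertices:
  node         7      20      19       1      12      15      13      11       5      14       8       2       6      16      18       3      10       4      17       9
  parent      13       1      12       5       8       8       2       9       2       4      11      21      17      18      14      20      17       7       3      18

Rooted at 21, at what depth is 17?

6

Climbing from 17 to the root: 17–3–20–1–5–2–21. That's 6 steps.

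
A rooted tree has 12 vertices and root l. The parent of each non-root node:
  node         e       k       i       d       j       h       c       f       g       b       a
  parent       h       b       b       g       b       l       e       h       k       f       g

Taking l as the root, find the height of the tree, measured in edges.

6

A deepest node is a, reached by l → h → f → b → k → g → a.
That path has 6 edges, so the height is 6.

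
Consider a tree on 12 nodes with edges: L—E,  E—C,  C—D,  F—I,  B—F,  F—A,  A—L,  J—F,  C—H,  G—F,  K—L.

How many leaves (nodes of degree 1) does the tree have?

Degree-1 nodes: B, D, G, H, I, J, K — 7 of them.

7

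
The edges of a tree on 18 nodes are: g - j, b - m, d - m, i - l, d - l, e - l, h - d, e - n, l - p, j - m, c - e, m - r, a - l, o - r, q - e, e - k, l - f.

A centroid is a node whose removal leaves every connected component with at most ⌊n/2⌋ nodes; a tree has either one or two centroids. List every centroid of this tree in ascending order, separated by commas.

If l is removed the pieces have sizes 8, 5, 1, 1, 1, 1, all ≤ ⌊18/2⌋ = 9.
Every other node leaves some component of size > 9, so the centroid is unique.

l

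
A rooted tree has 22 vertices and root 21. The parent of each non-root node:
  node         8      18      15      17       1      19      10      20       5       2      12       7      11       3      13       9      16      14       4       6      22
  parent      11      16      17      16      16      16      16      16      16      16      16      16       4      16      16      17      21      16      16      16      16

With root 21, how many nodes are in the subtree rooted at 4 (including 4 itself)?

3

4's subtree: {4, 11, 8}, size 3.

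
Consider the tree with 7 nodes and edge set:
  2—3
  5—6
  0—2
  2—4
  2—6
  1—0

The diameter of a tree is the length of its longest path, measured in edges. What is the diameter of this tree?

4

A longest path is 1-0-2-6-5, with 4 edges.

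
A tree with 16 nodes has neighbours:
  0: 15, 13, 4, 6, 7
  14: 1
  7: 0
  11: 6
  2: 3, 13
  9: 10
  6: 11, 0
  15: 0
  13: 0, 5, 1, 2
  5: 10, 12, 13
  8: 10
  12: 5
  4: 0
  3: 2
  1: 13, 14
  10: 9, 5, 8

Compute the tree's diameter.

6

A longest path is 9–10–5–13–0–6–11, with 6 edges.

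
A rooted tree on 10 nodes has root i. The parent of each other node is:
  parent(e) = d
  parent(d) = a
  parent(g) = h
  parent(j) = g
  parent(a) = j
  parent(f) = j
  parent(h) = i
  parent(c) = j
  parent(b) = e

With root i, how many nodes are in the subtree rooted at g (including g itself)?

8

g's subtree: {g, j, c, a, f, d, e, b}, size 8.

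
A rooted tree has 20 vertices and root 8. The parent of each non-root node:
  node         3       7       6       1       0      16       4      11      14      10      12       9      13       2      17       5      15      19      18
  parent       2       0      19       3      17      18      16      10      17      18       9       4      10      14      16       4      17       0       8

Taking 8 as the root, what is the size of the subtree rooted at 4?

Descendants of 4 (including itself): 4, 5, 9, 12. That's 4.

4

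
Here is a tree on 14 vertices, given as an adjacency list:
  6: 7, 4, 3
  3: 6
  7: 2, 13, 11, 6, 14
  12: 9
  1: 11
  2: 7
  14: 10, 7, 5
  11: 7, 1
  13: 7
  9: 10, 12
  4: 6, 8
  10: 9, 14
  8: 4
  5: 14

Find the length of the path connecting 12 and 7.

4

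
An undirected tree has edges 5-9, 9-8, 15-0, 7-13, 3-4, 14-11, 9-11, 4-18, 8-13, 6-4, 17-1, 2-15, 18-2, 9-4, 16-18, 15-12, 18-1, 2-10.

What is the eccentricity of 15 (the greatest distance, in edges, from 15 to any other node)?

7

Distances from 15 peak at 7, attained at 7.
15-2-18-4-9-8-13-7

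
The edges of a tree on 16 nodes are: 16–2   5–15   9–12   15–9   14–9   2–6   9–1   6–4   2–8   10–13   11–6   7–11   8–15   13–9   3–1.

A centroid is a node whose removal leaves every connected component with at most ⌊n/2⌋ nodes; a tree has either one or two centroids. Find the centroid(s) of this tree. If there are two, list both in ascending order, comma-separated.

Delete 15: the remaining components have sizes 7, 7, 1. Max 7 ≤ 8, so 15 is a centroid.
No neighbour of 15 does as well, so 15 is the unique centroid.

15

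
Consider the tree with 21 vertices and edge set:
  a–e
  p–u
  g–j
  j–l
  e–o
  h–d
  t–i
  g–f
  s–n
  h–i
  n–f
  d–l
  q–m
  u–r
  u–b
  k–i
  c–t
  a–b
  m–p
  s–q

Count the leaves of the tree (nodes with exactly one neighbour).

4

The leaves are c, k, o, r.
That is 4 leaves.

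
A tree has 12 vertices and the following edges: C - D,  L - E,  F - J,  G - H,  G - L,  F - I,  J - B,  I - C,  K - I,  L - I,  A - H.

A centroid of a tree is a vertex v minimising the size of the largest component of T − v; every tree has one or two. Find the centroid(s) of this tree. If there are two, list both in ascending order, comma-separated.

I

Delete I: the remaining components have sizes 5, 3, 2, 1. Max 5 ≤ 6, so I is a centroid.
Every other node leaves some component of size > 6, so the centroid is unique.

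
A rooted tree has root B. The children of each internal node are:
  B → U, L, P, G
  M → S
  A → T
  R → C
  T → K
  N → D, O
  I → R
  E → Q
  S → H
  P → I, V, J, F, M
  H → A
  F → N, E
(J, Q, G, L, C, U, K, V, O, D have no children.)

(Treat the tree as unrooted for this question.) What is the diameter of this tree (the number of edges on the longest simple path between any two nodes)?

9

BFS from D reaches K last, at distance 9; BFS from K confirms no node is farther.
Path: D – N – F – P – M – S – H – A – T – K.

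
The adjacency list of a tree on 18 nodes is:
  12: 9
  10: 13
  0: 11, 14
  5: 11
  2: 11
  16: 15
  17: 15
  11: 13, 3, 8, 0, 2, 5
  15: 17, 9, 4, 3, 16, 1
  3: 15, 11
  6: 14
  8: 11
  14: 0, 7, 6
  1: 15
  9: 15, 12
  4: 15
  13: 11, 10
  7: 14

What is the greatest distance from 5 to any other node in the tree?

5

Distances from 5 peak at 5, attained at 12.
5-11-3-15-9-12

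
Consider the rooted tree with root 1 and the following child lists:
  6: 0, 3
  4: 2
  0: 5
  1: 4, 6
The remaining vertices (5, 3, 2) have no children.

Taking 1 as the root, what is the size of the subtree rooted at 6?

4

The subtree rooted at 6 contains: 6, 3, 0, 5 — 4 nodes.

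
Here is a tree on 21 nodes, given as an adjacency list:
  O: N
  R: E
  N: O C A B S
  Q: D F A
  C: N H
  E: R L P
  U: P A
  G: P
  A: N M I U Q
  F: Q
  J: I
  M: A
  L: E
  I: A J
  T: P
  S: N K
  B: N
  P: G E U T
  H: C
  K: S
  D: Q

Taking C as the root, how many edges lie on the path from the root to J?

C–N–A–I–J — 4 edges.

4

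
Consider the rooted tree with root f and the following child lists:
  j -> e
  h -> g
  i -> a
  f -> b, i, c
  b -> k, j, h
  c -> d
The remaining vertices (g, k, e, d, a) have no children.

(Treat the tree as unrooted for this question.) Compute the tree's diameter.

A longest path is g–h–b–f–c–d, with 5 edges.

5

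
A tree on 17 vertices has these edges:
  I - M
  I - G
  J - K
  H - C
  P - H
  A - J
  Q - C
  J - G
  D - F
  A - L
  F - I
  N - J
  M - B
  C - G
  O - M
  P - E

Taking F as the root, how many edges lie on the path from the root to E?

6

Path from F to E: F – I – G – C – H – P – E, which has 6 edges.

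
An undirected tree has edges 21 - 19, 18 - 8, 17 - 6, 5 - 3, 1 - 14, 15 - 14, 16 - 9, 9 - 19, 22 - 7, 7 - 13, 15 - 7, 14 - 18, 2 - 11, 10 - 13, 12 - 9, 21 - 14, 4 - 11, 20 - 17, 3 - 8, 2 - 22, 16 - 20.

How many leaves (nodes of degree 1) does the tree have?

6

Exactly 6 nodes have a single neighbour: 1, 4, 5, 6, 10, 12.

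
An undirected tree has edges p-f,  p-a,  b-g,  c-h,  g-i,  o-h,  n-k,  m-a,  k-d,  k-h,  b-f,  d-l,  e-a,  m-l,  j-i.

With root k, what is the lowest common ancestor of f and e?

f's ancestor chain is f, p, a, m, l, d, k and e's is e, a, m, l, d, k; they first meet at a.

a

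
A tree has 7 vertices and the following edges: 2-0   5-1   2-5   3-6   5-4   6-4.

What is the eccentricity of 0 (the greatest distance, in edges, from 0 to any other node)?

A farthest node from 0 is 3.
The path 0-2-5-4-6-3 has 5 edges.

5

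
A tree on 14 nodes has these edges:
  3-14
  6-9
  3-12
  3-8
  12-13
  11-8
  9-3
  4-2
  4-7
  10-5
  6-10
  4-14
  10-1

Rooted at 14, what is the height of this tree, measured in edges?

5 sits deepest: 14 – 3 – 9 – 6 – 10 – 5 — 5 edges from the root.

5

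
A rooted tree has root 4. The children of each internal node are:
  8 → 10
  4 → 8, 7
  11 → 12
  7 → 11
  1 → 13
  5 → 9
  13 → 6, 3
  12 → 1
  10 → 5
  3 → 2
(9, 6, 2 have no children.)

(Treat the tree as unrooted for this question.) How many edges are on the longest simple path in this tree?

BFS from 2 reaches 9 last, at distance 11; BFS from 9 confirms no node is farther.
Path: 2 - 3 - 13 - 1 - 12 - 11 - 7 - 4 - 8 - 10 - 5 - 9.

11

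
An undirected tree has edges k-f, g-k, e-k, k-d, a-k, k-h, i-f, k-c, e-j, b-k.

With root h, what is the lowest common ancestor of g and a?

k

g's ancestor chain is g, k, h and a's is a, k, h; they first meet at k.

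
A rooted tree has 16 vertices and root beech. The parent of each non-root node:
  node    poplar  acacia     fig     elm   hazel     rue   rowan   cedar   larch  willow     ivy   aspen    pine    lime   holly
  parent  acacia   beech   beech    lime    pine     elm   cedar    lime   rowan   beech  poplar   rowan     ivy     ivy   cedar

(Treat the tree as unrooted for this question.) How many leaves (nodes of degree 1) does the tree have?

Degree-1 nodes: aspen, fig, hazel, holly, larch, rue, willow — 7 of them.

7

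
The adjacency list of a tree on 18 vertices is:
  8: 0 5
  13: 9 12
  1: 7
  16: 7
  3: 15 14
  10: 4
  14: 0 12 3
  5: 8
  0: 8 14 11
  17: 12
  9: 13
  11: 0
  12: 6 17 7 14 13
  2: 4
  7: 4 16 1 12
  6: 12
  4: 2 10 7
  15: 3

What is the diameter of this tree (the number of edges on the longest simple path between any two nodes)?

7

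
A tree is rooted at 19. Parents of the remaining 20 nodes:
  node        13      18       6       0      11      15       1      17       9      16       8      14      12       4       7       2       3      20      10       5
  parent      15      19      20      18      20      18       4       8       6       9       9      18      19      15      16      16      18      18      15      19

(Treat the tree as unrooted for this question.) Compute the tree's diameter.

Starting from 1, a farthest node is 17 at distance 8.
One longest path: 1 - 4 - 15 - 18 - 20 - 6 - 9 - 8 - 17.
So the diameter is 8.

8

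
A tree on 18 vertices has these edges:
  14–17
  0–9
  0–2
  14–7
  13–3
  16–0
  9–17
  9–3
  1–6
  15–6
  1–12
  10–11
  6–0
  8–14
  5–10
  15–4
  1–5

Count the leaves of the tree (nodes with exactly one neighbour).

8

The leaves are 2, 4, 7, 8, 11, 12, 13, 16.
That is 8 leaves.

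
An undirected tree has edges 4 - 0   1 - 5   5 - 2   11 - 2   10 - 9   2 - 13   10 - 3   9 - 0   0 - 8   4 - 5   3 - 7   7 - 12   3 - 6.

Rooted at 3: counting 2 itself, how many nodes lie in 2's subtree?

3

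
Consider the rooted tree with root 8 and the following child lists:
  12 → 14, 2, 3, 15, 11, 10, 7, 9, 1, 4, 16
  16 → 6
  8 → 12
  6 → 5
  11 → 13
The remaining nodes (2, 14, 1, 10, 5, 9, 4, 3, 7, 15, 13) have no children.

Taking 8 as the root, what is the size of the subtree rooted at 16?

3

Descendants of 16 (including itself): 16, 6, 5. That's 3.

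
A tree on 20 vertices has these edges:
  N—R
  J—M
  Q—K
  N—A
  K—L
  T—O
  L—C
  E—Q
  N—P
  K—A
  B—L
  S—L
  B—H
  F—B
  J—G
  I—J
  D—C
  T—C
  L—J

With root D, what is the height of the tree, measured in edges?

R sits deepest: D → C → L → K → A → N → R — 6 edges from the root.

6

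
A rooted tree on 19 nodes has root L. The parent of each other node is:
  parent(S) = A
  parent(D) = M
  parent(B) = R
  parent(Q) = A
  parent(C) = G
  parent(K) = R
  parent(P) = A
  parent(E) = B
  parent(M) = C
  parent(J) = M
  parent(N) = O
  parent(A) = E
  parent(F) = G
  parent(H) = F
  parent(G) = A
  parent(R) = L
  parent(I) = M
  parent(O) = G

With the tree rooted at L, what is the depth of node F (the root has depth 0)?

Path from L to F: L → R → B → E → A → G → F, which has 6 edges.

6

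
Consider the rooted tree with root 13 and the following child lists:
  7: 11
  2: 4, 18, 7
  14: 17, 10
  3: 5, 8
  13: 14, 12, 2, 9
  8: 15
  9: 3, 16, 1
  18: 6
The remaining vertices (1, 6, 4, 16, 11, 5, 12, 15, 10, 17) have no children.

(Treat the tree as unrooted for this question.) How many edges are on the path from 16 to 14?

3

The path is 16 - 9 - 13 - 14, which has 3 edges.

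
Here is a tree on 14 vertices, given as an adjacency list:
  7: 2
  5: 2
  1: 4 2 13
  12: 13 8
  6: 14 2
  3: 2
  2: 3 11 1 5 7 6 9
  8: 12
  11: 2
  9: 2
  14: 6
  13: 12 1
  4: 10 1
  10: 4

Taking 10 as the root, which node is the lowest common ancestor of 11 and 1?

Path 11→root: 11 2 1 4 10; path 1→root: 1 4 10.
First common node: 1.

1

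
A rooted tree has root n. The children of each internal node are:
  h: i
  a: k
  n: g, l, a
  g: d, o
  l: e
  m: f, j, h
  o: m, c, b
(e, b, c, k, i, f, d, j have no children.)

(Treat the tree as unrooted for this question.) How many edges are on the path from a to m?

4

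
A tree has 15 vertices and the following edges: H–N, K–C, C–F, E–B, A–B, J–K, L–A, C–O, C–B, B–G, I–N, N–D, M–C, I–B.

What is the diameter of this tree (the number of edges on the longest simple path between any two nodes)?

6

Starting from H, a farthest node is J at distance 6.
One longest path: H–N–I–B–C–K–J.
So the diameter is 6.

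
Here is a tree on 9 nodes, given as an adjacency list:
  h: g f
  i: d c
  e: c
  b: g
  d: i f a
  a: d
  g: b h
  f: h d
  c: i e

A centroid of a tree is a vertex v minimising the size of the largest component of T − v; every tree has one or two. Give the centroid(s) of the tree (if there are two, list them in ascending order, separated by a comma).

Removing d splits the tree into components of sizes 4, 3, 1; the largest is 4 ≤ ⌊9/2⌋ = 4.
No neighbour of d does as well, so d is the unique centroid.

d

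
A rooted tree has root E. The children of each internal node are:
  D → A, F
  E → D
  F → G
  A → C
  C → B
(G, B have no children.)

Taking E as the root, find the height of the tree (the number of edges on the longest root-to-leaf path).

A deepest node is B, reached by E-D-A-C-B.
That path has 4 edges, so the height is 4.

4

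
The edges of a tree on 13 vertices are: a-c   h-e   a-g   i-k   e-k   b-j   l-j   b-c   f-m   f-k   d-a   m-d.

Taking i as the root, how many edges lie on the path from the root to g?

6

Path from i to g: i → k → f → m → d → a → g, which has 6 edges.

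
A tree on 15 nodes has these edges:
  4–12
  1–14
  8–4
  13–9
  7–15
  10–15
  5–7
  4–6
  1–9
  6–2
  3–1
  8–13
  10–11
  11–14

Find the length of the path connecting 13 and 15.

6

Walking from 13: 13 - 9 - 1 - 14 - 11 - 10 - 15. Length 6.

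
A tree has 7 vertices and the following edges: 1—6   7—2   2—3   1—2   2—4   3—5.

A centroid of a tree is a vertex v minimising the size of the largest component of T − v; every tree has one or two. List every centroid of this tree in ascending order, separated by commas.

Removing 2 splits the tree into components of sizes 2, 2, 1, 1; the largest is 2 ≤ ⌊7/2⌋ = 3.
Every other node leaves some component of size > 3, so the centroid is unique.

2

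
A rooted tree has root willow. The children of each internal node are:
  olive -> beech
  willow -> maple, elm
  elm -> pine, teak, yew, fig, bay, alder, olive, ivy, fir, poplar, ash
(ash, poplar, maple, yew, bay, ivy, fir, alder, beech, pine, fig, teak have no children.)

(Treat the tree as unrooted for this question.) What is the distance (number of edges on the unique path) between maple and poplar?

3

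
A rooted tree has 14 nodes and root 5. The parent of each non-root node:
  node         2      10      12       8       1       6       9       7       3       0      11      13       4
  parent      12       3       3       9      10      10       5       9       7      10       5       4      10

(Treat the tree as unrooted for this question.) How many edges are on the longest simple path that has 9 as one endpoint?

5

A farthest node from 9 is 13.
The path 9 – 7 – 3 – 10 – 4 – 13 has 5 edges.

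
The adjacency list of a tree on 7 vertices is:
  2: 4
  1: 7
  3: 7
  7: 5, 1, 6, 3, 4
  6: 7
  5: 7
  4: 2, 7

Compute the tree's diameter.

A longest path is 2-4-7-5, with 3 edges.

3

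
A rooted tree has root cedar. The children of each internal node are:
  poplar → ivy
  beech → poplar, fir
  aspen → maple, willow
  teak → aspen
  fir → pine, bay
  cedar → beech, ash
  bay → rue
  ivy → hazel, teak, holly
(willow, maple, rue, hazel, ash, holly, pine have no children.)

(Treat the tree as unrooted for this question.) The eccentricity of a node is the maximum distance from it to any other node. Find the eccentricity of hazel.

6

The node farthest from hazel is rue, via hazel–ivy–poplar–beech–fir–bay–rue — 6 edges.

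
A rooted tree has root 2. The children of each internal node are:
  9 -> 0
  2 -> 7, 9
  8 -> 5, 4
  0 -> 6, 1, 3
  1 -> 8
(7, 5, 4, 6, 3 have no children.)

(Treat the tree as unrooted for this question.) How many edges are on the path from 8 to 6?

3

The path is 8–1–0–6, which has 3 edges.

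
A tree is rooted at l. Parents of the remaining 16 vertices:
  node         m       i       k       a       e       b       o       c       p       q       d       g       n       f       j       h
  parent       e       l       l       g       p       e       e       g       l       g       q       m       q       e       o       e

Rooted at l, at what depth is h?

3

Path from l to h: l – p – e – h, which has 3 edges.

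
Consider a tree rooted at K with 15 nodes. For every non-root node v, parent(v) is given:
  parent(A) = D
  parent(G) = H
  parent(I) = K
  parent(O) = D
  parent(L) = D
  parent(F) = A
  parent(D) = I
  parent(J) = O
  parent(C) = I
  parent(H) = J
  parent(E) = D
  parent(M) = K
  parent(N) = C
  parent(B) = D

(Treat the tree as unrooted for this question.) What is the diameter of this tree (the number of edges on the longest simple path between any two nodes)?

A longest path is G - H - J - O - D - I - K - M, with 7 edges.

7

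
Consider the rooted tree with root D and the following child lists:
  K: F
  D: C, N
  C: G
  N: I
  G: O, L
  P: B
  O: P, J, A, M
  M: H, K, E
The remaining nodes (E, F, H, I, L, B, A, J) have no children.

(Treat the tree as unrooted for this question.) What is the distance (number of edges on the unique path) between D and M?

Walking from D: D – C – G – O – M. Length 4.

4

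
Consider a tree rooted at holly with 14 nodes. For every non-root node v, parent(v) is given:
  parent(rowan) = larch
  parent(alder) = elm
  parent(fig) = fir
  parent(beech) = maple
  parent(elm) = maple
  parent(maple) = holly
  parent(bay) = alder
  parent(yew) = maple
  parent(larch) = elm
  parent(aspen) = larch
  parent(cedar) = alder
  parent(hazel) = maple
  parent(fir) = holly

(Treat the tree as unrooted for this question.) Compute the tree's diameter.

6

Starting from bay, a farthest node is fig at distance 6.
One longest path: bay–alder–elm–maple–holly–fir–fig.
So the diameter is 6.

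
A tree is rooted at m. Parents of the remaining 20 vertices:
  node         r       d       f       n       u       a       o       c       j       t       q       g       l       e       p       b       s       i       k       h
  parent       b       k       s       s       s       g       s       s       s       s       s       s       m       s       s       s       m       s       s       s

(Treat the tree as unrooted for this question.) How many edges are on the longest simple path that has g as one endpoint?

Distances from g peak at 3, attained at d (r, l also at distance 3).
g – s – k – d

3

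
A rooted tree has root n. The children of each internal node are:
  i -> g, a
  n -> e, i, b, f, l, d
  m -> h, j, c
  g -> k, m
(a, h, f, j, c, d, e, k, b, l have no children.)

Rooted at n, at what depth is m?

3

Climbing from m to the root: m–g–i–n. That's 3 steps.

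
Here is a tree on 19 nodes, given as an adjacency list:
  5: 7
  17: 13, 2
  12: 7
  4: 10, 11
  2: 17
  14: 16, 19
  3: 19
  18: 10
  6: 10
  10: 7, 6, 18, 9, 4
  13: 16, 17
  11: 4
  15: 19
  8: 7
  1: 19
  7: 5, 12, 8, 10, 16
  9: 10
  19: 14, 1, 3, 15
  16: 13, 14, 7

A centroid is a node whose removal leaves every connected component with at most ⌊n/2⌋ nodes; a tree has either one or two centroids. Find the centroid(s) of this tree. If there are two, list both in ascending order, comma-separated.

7

Removing 7 splits the tree into components of sizes 9, 6, 1, 1, 1; the largest is 9 ≤ ⌊19/2⌋ = 9.
No neighbour of 7 does as well, so 7 is the unique centroid.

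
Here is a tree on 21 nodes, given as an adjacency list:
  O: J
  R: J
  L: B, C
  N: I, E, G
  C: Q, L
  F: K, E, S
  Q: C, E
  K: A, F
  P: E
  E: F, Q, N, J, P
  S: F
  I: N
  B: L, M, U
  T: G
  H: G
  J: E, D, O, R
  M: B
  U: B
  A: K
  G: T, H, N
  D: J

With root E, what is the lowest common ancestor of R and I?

R's ancestor chain is R, J, E and I's is I, N, E; they first meet at E.

E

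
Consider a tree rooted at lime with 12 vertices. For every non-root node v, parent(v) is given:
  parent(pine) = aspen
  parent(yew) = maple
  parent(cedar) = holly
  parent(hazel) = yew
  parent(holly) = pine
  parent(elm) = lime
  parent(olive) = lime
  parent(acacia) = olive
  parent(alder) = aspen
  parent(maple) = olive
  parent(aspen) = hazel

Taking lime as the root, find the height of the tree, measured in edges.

8

A deepest node is cedar, reached by lime–olive–maple–yew–hazel–aspen–pine–holly–cedar.
That path has 8 edges, so the height is 8.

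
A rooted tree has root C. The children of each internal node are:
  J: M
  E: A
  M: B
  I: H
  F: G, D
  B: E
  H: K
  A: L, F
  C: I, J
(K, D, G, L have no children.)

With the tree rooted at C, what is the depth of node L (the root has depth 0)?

Path from C to L: C–J–M–B–E–A–L, which has 6 edges.

6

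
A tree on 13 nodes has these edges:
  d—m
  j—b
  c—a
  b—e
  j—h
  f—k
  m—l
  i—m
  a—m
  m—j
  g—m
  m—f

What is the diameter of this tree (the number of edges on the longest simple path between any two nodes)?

BFS from k reaches e last, at distance 5; BFS from e confirms no node is farther.
Path: k-f-m-j-b-e.

5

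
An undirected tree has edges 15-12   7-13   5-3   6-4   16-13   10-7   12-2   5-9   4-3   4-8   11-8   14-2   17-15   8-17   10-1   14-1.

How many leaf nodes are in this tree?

The leaves are 6, 9, 11, 16.
That is 4 leaves.

4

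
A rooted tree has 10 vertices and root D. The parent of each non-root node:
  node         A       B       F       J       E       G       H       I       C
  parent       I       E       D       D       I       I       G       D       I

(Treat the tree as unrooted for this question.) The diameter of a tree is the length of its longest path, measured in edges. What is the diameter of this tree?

BFS from H reaches J last, at distance 4; BFS from J confirms no node is farther.
Path: H-G-I-D-J.

4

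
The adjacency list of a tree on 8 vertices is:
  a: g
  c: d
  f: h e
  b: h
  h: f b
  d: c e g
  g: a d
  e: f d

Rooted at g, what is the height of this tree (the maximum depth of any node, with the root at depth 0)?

5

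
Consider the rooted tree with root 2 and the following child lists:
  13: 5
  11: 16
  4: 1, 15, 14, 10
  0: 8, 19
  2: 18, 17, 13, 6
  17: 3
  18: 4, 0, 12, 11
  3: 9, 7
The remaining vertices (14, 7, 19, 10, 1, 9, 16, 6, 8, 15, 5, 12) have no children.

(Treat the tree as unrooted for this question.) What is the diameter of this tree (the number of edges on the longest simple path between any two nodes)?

A longest path is 7-3-17-2-18-4-1, with 6 edges.

6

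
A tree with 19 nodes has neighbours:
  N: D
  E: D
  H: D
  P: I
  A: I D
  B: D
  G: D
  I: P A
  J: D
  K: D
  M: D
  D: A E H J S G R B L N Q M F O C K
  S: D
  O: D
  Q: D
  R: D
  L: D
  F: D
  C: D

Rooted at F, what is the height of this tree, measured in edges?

The longest root-to-leaf path is F–D–A–I–P (4 edges).

4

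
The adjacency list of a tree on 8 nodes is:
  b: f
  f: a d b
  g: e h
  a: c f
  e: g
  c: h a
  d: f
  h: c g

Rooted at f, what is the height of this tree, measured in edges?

5

A deepest node is e, reached by f → a → c → h → g → e.
That path has 5 edges, so the height is 5.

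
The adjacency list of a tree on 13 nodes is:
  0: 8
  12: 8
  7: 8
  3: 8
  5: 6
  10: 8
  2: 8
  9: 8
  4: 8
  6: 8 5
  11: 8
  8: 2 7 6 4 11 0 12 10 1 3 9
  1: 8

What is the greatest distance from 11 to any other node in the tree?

A farthest node from 11 is 5.
The path 11 – 8 – 6 – 5 has 3 edges.

3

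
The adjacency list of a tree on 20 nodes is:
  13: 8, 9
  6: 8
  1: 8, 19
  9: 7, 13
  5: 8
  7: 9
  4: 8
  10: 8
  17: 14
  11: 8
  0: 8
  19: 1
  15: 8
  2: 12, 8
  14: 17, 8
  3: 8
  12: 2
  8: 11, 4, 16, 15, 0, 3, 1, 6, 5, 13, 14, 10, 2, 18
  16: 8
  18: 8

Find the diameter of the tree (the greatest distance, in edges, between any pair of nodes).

5

BFS from 7 reaches 12 last, at distance 5; BFS from 12 confirms no node is farther.
Path: 7-9-13-8-2-12.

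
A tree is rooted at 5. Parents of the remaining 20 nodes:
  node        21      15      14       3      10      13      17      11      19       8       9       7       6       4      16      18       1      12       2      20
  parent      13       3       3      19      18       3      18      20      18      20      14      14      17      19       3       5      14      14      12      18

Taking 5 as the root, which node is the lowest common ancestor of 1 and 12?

Path 1→root: 1 14 3 19 18 5; path 12→root: 12 14 3 19 18 5.
First common node: 14.

14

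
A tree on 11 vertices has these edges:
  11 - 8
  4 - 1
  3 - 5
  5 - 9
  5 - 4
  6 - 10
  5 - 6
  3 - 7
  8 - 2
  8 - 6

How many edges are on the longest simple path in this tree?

5

Starting from 7, a farthest node is 11 at distance 5.
One longest path: 7 - 3 - 5 - 6 - 8 - 11.
So the diameter is 5.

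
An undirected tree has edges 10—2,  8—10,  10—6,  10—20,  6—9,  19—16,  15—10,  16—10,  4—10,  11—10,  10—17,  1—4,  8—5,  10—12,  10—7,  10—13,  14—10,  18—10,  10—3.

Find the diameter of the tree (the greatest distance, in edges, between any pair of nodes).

4

BFS from 9 reaches 19 last, at distance 4; BFS from 19 confirms no node is farther.
Path: 9-6-10-16-19.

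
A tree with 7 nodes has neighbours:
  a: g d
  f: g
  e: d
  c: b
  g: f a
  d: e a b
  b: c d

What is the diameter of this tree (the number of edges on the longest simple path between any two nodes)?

5

Starting from f, a farthest node is c at distance 5.
One longest path: f - g - a - d - b - c.
So the diameter is 5.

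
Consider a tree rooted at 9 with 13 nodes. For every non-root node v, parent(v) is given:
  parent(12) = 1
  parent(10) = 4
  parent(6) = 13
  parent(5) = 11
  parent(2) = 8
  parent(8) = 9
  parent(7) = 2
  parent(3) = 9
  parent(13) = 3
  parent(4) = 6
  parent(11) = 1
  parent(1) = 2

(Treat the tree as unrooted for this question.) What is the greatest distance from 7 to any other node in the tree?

8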